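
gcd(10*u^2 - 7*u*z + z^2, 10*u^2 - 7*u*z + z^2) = 10*u^2 - 7*u*z + z^2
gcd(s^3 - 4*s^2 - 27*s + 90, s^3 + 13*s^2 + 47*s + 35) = s + 5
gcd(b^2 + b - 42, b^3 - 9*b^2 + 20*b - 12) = b - 6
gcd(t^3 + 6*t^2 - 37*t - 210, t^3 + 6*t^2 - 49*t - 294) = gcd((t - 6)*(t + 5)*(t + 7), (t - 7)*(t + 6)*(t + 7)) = t + 7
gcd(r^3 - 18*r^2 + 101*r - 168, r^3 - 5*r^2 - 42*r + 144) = r^2 - 11*r + 24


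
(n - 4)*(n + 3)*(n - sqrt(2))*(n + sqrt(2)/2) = n^4 - n^3 - sqrt(2)*n^3/2 - 13*n^2 + sqrt(2)*n^2/2 + n + 6*sqrt(2)*n + 12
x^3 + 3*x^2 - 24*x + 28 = (x - 2)^2*(x + 7)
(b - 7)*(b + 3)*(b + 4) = b^3 - 37*b - 84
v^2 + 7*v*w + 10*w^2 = (v + 2*w)*(v + 5*w)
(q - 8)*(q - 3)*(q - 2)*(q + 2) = q^4 - 11*q^3 + 20*q^2 + 44*q - 96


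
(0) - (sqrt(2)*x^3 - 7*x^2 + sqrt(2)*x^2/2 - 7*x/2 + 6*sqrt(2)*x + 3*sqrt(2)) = -sqrt(2)*x^3 - sqrt(2)*x^2/2 + 7*x^2 - 6*sqrt(2)*x + 7*x/2 - 3*sqrt(2)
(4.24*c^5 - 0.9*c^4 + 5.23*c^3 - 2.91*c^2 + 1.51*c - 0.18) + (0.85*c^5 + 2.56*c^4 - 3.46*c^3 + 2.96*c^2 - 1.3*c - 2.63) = 5.09*c^5 + 1.66*c^4 + 1.77*c^3 + 0.0499999999999998*c^2 + 0.21*c - 2.81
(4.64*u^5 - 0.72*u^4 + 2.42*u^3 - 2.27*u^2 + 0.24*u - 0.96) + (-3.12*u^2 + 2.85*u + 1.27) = 4.64*u^5 - 0.72*u^4 + 2.42*u^3 - 5.39*u^2 + 3.09*u + 0.31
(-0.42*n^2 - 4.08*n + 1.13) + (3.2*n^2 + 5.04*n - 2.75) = 2.78*n^2 + 0.96*n - 1.62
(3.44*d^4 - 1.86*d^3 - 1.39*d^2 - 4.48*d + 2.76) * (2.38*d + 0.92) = 8.1872*d^5 - 1.262*d^4 - 5.0194*d^3 - 11.9412*d^2 + 2.4472*d + 2.5392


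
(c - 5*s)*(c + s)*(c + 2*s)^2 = c^4 - 17*c^2*s^2 - 36*c*s^3 - 20*s^4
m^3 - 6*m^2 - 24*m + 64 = (m - 8)*(m - 2)*(m + 4)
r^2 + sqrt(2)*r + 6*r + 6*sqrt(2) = (r + 6)*(r + sqrt(2))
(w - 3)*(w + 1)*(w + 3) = w^3 + w^2 - 9*w - 9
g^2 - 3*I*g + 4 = (g - 4*I)*(g + I)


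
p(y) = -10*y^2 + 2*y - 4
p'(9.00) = -178.00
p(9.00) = -796.00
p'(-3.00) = 62.00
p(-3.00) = -100.00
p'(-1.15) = 25.00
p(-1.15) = -19.52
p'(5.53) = -108.60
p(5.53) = -298.75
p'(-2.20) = 46.00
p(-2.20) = -56.80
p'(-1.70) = 36.00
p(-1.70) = -36.30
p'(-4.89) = 99.80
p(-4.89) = -252.90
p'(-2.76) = 57.20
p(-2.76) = -85.70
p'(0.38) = -5.60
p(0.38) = -4.68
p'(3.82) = -74.40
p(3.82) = -142.28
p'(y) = 2 - 20*y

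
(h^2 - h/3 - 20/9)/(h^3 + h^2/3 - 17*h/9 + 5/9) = (9*h^2 - 3*h - 20)/(9*h^3 + 3*h^2 - 17*h + 5)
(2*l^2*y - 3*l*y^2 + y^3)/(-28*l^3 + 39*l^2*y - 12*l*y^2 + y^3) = y*(-2*l + y)/(28*l^2 - 11*l*y + y^2)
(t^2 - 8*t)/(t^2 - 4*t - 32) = t/(t + 4)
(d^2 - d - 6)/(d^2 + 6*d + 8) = (d - 3)/(d + 4)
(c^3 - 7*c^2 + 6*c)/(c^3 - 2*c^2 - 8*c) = (-c^2 + 7*c - 6)/(-c^2 + 2*c + 8)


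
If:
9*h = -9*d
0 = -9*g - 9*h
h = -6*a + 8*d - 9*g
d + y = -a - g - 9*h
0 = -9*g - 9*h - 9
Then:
No Solution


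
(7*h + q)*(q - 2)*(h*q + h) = 7*h^2*q^2 - 7*h^2*q - 14*h^2 + h*q^3 - h*q^2 - 2*h*q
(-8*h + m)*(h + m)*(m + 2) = -8*h^2*m - 16*h^2 - 7*h*m^2 - 14*h*m + m^3 + 2*m^2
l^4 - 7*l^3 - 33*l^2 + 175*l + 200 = (l - 8)*(l - 5)*(l + 1)*(l + 5)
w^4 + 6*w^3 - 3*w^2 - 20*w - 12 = (w - 2)*(w + 1)^2*(w + 6)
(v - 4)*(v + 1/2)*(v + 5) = v^3 + 3*v^2/2 - 39*v/2 - 10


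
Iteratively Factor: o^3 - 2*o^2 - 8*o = (o)*(o^2 - 2*o - 8) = o*(o - 4)*(o + 2)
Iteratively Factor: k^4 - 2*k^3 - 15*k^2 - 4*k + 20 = (k - 1)*(k^3 - k^2 - 16*k - 20) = (k - 5)*(k - 1)*(k^2 + 4*k + 4) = (k - 5)*(k - 1)*(k + 2)*(k + 2)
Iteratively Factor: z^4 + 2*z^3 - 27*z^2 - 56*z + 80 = (z - 5)*(z^3 + 7*z^2 + 8*z - 16) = (z - 5)*(z - 1)*(z^2 + 8*z + 16) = (z - 5)*(z - 1)*(z + 4)*(z + 4)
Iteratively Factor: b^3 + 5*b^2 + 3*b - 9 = (b + 3)*(b^2 + 2*b - 3) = (b + 3)^2*(b - 1)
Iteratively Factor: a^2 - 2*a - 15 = (a + 3)*(a - 5)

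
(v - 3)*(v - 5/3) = v^2 - 14*v/3 + 5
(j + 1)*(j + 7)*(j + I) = j^3 + 8*j^2 + I*j^2 + 7*j + 8*I*j + 7*I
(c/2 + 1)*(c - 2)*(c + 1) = c^3/2 + c^2/2 - 2*c - 2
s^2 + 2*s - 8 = (s - 2)*(s + 4)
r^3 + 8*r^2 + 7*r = r*(r + 1)*(r + 7)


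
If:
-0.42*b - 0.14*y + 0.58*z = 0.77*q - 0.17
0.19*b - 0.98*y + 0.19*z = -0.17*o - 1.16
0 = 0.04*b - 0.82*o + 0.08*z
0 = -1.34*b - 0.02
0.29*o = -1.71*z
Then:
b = -0.01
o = -0.00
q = 0.01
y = 1.18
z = 0.00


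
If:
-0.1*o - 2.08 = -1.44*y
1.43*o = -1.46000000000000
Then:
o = -1.02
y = 1.37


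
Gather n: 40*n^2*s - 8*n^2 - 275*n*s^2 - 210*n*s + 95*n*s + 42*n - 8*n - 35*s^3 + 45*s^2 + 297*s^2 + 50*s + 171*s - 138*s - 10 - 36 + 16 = n^2*(40*s - 8) + n*(-275*s^2 - 115*s + 34) - 35*s^3 + 342*s^2 + 83*s - 30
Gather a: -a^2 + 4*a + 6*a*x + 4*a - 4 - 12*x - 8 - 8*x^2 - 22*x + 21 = -a^2 + a*(6*x + 8) - 8*x^2 - 34*x + 9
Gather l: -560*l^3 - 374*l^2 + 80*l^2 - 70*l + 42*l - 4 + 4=-560*l^3 - 294*l^2 - 28*l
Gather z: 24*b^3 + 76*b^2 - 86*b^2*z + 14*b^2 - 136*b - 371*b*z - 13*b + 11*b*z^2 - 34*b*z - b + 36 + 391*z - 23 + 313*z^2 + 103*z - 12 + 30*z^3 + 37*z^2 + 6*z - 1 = 24*b^3 + 90*b^2 - 150*b + 30*z^3 + z^2*(11*b + 350) + z*(-86*b^2 - 405*b + 500)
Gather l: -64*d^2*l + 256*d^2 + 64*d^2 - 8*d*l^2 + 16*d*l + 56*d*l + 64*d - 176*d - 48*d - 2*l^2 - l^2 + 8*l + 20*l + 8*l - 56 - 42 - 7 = 320*d^2 - 160*d + l^2*(-8*d - 3) + l*(-64*d^2 + 72*d + 36) - 105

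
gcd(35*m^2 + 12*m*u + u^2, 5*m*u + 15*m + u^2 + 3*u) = 5*m + u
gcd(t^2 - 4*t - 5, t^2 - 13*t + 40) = t - 5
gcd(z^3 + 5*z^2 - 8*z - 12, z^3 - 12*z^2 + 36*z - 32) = z - 2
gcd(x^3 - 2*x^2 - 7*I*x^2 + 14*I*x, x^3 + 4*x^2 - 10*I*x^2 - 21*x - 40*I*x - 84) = x - 7*I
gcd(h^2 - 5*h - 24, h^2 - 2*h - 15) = h + 3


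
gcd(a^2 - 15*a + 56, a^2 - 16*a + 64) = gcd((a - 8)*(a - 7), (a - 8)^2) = a - 8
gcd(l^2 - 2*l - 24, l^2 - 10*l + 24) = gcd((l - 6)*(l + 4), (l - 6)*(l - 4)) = l - 6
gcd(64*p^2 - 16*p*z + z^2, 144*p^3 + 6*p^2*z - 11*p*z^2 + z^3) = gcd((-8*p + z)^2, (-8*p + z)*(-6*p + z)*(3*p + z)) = -8*p + z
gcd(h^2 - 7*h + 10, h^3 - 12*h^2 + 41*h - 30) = h - 5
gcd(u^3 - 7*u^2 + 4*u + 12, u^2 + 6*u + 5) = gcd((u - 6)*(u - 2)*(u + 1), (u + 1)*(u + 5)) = u + 1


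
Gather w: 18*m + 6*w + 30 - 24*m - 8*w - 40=-6*m - 2*w - 10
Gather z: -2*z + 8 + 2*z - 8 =0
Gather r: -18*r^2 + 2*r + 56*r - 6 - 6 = -18*r^2 + 58*r - 12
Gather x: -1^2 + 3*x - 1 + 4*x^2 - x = 4*x^2 + 2*x - 2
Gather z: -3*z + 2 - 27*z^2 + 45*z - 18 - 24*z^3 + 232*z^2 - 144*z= -24*z^3 + 205*z^2 - 102*z - 16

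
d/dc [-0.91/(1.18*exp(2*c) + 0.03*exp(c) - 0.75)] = (2.1476*exp(c) + 0.0273)*exp(c)/(1.18*exp(2*c) + 0.03*exp(c) - 0.75)^2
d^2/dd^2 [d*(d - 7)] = 2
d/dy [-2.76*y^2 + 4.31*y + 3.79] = 4.31 - 5.52*y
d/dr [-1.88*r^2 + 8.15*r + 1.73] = 8.15 - 3.76*r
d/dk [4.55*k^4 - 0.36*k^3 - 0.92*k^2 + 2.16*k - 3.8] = 18.2*k^3 - 1.08*k^2 - 1.84*k + 2.16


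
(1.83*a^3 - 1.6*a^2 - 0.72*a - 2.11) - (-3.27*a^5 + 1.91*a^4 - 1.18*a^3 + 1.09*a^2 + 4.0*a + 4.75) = 3.27*a^5 - 1.91*a^4 + 3.01*a^3 - 2.69*a^2 - 4.72*a - 6.86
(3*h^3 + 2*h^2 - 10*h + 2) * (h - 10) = 3*h^4 - 28*h^3 - 30*h^2 + 102*h - 20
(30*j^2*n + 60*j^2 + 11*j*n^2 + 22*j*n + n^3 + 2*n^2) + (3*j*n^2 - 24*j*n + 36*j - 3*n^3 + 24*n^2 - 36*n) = 30*j^2*n + 60*j^2 + 14*j*n^2 - 2*j*n + 36*j - 2*n^3 + 26*n^2 - 36*n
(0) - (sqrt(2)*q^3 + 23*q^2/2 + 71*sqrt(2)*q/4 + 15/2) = -sqrt(2)*q^3 - 23*q^2/2 - 71*sqrt(2)*q/4 - 15/2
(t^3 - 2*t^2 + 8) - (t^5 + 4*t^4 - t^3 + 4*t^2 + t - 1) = -t^5 - 4*t^4 + 2*t^3 - 6*t^2 - t + 9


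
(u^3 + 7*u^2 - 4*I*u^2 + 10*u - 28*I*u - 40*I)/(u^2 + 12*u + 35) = (u^2 + u*(2 - 4*I) - 8*I)/(u + 7)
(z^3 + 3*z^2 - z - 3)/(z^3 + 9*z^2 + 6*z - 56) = (z^3 + 3*z^2 - z - 3)/(z^3 + 9*z^2 + 6*z - 56)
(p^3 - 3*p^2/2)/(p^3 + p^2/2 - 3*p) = p/(p + 2)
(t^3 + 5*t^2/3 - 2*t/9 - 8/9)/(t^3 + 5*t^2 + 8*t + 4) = (9*t^2 + 6*t - 8)/(9*(t^2 + 4*t + 4))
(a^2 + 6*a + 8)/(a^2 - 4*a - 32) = (a + 2)/(a - 8)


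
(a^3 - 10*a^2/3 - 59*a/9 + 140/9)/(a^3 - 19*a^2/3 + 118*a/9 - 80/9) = (3*a^2 - 5*a - 28)/(3*a^2 - 14*a + 16)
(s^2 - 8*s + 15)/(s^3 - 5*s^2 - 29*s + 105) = (s - 5)/(s^2 - 2*s - 35)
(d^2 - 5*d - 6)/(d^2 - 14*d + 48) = (d + 1)/(d - 8)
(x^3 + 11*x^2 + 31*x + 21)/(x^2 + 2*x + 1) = (x^2 + 10*x + 21)/(x + 1)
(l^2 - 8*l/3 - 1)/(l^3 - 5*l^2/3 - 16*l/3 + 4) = (3*l + 1)/(3*l^2 + 4*l - 4)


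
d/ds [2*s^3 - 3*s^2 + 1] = 6*s*(s - 1)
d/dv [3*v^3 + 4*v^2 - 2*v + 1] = 9*v^2 + 8*v - 2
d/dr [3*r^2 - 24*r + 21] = 6*r - 24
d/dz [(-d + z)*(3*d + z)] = 2*d + 2*z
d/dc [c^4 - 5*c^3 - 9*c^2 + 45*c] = 4*c^3 - 15*c^2 - 18*c + 45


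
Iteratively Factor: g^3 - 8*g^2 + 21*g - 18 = (g - 2)*(g^2 - 6*g + 9) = (g - 3)*(g - 2)*(g - 3)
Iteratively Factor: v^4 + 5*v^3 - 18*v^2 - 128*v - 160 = (v + 2)*(v^3 + 3*v^2 - 24*v - 80) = (v + 2)*(v + 4)*(v^2 - v - 20) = (v + 2)*(v + 4)^2*(v - 5)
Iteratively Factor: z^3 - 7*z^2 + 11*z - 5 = (z - 1)*(z^2 - 6*z + 5) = (z - 1)^2*(z - 5)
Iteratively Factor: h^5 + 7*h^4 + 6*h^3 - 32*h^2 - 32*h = (h + 4)*(h^4 + 3*h^3 - 6*h^2 - 8*h) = h*(h + 4)*(h^3 + 3*h^2 - 6*h - 8) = h*(h + 1)*(h + 4)*(h^2 + 2*h - 8) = h*(h - 2)*(h + 1)*(h + 4)*(h + 4)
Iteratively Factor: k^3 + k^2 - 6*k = (k + 3)*(k^2 - 2*k) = (k - 2)*(k + 3)*(k)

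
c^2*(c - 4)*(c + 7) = c^4 + 3*c^3 - 28*c^2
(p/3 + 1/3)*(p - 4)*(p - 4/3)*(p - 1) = p^4/3 - 16*p^3/9 + 13*p^2/9 + 16*p/9 - 16/9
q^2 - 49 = (q - 7)*(q + 7)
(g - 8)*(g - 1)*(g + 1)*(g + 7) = g^4 - g^3 - 57*g^2 + g + 56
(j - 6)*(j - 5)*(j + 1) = j^3 - 10*j^2 + 19*j + 30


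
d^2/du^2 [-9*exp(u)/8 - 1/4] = -9*exp(u)/8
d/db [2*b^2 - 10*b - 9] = 4*b - 10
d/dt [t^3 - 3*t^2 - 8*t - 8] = 3*t^2 - 6*t - 8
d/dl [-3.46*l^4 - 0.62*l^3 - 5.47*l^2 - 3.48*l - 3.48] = -13.84*l^3 - 1.86*l^2 - 10.94*l - 3.48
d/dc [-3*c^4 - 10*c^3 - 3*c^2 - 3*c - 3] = -12*c^3 - 30*c^2 - 6*c - 3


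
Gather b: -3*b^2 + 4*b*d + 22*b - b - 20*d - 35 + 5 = -3*b^2 + b*(4*d + 21) - 20*d - 30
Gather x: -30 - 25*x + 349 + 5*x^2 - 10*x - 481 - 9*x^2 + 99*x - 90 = -4*x^2 + 64*x - 252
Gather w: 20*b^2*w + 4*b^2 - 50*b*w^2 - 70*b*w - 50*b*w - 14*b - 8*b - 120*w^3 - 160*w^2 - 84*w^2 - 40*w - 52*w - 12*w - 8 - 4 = 4*b^2 - 22*b - 120*w^3 + w^2*(-50*b - 244) + w*(20*b^2 - 120*b - 104) - 12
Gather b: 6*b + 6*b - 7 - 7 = 12*b - 14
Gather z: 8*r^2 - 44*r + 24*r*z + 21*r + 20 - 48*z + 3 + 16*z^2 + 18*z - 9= 8*r^2 - 23*r + 16*z^2 + z*(24*r - 30) + 14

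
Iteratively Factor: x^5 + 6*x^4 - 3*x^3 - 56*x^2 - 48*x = (x + 4)*(x^4 + 2*x^3 - 11*x^2 - 12*x) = (x + 1)*(x + 4)*(x^3 + x^2 - 12*x) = (x + 1)*(x + 4)^2*(x^2 - 3*x) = (x - 3)*(x + 1)*(x + 4)^2*(x)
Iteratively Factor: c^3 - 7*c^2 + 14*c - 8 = (c - 4)*(c^2 - 3*c + 2) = (c - 4)*(c - 2)*(c - 1)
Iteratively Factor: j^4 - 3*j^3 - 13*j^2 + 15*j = (j)*(j^3 - 3*j^2 - 13*j + 15) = j*(j + 3)*(j^2 - 6*j + 5) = j*(j - 5)*(j + 3)*(j - 1)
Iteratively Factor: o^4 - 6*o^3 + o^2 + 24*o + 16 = (o - 4)*(o^3 - 2*o^2 - 7*o - 4) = (o - 4)^2*(o^2 + 2*o + 1) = (o - 4)^2*(o + 1)*(o + 1)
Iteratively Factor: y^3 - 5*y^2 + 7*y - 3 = (y - 1)*(y^2 - 4*y + 3) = (y - 1)^2*(y - 3)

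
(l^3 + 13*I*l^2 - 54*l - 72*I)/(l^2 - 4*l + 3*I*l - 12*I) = (l^2 + 10*I*l - 24)/(l - 4)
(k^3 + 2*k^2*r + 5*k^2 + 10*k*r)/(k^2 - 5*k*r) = (k^2 + 2*k*r + 5*k + 10*r)/(k - 5*r)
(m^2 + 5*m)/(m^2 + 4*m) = (m + 5)/(m + 4)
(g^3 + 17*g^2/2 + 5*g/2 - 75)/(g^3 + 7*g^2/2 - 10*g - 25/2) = (g + 6)/(g + 1)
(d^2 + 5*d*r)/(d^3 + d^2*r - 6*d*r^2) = (d + 5*r)/(d^2 + d*r - 6*r^2)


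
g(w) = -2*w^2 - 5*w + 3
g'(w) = -4*w - 5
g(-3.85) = -7.40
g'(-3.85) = 10.40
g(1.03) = -4.27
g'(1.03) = -9.12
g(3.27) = -34.74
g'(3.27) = -18.08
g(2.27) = -18.66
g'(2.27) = -14.08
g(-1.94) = 5.17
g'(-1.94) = 2.76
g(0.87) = -2.86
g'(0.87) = -8.48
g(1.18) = -5.68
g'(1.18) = -9.72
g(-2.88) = 0.81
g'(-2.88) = 6.52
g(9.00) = -204.00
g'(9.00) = -41.00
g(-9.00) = -114.00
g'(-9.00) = 31.00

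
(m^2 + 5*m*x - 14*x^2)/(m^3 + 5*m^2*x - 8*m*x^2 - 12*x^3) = (m + 7*x)/(m^2 + 7*m*x + 6*x^2)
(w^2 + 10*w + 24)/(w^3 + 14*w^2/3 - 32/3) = 3*(w + 6)/(3*w^2 + 2*w - 8)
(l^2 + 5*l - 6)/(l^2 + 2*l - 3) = (l + 6)/(l + 3)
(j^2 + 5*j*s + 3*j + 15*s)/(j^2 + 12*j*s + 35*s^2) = (j + 3)/(j + 7*s)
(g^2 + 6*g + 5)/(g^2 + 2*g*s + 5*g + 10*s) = (g + 1)/(g + 2*s)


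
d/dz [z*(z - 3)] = 2*z - 3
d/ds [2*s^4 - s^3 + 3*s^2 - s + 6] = 8*s^3 - 3*s^2 + 6*s - 1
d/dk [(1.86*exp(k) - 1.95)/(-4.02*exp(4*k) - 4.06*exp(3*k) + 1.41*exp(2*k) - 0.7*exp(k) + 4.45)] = (22.4316*exp(4*k) - 16.2528*exp(3*k) - 26.3736*exp(2*k) + 5.499*exp(k) + 6.912)*exp(k)/(16.1604*exp(8*k) + 32.6424*exp(7*k) + 5.1472*exp(6*k) - 5.8212*exp(5*k) - 28.1059*exp(4*k) - 38.108*exp(3*k) + 13.039*exp(2*k) - 6.23*exp(k) + 19.8025)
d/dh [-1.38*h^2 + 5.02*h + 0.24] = 5.02 - 2.76*h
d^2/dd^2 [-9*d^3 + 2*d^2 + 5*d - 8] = 4 - 54*d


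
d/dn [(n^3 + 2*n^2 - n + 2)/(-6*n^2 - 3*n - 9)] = (-2*n^4 - 2*n^3 - 13*n^2 - 4*n + 5)/(3*(4*n^4 + 4*n^3 + 13*n^2 + 6*n + 9))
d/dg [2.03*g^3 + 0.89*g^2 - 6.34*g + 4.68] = 6.09*g^2 + 1.78*g - 6.34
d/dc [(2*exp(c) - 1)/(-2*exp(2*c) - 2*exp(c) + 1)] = 4*(exp(c) - 1)*exp(2*c)/(4*exp(4*c) + 8*exp(3*c) - 4*exp(c) + 1)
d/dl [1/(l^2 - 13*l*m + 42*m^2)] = (-2*l + 13*m)/(l^2 - 13*l*m + 42*m^2)^2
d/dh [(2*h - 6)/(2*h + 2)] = 4/(h + 1)^2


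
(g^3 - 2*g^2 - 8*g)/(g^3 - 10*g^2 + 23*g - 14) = g*(g^2 - 2*g - 8)/(g^3 - 10*g^2 + 23*g - 14)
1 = 1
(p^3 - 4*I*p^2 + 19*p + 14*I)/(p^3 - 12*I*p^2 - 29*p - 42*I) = (p + 2*I)/(p - 6*I)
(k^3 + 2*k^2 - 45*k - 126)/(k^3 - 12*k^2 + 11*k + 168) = (k + 6)/(k - 8)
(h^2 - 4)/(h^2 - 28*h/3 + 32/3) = 3*(h^2 - 4)/(3*h^2 - 28*h + 32)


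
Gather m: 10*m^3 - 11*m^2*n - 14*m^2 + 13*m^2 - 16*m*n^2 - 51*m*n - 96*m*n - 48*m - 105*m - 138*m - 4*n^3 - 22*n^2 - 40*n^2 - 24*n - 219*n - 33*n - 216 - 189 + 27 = 10*m^3 + m^2*(-11*n - 1) + m*(-16*n^2 - 147*n - 291) - 4*n^3 - 62*n^2 - 276*n - 378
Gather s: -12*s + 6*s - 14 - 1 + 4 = -6*s - 11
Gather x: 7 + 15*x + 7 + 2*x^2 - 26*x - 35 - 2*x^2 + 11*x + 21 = 0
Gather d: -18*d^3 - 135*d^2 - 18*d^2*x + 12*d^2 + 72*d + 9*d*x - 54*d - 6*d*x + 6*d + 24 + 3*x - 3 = -18*d^3 + d^2*(-18*x - 123) + d*(3*x + 24) + 3*x + 21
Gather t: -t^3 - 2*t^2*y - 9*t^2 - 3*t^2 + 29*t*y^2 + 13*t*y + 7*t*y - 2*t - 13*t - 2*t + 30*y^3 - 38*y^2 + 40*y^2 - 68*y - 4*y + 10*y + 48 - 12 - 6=-t^3 + t^2*(-2*y - 12) + t*(29*y^2 + 20*y - 17) + 30*y^3 + 2*y^2 - 62*y + 30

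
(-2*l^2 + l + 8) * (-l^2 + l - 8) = 2*l^4 - 3*l^3 + 9*l^2 - 64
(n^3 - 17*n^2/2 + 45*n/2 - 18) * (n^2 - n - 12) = n^5 - 19*n^4/2 + 19*n^3 + 123*n^2/2 - 252*n + 216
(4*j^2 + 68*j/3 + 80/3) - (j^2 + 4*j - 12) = 3*j^2 + 56*j/3 + 116/3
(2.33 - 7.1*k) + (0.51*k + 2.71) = 5.04 - 6.59*k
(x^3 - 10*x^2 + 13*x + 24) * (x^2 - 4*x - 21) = x^5 - 14*x^4 + 32*x^3 + 182*x^2 - 369*x - 504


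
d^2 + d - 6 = (d - 2)*(d + 3)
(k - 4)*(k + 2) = k^2 - 2*k - 8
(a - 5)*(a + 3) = a^2 - 2*a - 15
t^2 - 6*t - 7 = (t - 7)*(t + 1)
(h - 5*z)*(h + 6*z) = h^2 + h*z - 30*z^2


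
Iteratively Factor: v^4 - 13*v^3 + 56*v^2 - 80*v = (v)*(v^3 - 13*v^2 + 56*v - 80) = v*(v - 4)*(v^2 - 9*v + 20) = v*(v - 5)*(v - 4)*(v - 4)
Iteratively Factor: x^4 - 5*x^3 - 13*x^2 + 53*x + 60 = (x + 1)*(x^3 - 6*x^2 - 7*x + 60) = (x - 4)*(x + 1)*(x^2 - 2*x - 15) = (x - 5)*(x - 4)*(x + 1)*(x + 3)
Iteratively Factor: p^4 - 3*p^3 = (p)*(p^3 - 3*p^2) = p^2*(p^2 - 3*p) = p^3*(p - 3)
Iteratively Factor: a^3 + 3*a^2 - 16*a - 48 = (a + 3)*(a^2 - 16) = (a - 4)*(a + 3)*(a + 4)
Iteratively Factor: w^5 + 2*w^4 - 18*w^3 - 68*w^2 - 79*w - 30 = (w + 3)*(w^4 - w^3 - 15*w^2 - 23*w - 10) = (w + 1)*(w + 3)*(w^3 - 2*w^2 - 13*w - 10) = (w - 5)*(w + 1)*(w + 3)*(w^2 + 3*w + 2) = (w - 5)*(w + 1)^2*(w + 3)*(w + 2)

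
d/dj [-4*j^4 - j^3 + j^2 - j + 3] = -16*j^3 - 3*j^2 + 2*j - 1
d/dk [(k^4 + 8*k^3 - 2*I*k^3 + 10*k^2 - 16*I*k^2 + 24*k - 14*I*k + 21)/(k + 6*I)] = (3*k^4 + k^3*(16 + 20*I) + k^2*(46 + 128*I) + k*(192 + 120*I) + 63 + 144*I)/(k^2 + 12*I*k - 36)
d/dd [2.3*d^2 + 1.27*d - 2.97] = 4.6*d + 1.27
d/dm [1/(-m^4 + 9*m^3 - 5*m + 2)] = (4*m^3 - 27*m^2 + 5)/(m^4 - 9*m^3 + 5*m - 2)^2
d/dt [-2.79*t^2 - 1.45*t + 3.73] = -5.58*t - 1.45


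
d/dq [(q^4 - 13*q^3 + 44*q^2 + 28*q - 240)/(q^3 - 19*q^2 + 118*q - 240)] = (q^2 - 16*q + 24)/(q^2 - 16*q + 64)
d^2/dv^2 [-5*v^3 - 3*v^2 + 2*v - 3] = -30*v - 6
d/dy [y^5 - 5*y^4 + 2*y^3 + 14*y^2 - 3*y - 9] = 5*y^4 - 20*y^3 + 6*y^2 + 28*y - 3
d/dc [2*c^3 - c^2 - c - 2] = 6*c^2 - 2*c - 1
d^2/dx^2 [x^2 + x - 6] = 2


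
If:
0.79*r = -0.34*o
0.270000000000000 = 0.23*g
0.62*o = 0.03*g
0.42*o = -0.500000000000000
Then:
No Solution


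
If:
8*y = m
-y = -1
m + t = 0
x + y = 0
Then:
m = 8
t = -8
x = -1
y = 1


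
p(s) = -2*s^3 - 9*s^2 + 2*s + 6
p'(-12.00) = -646.00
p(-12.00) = 2142.00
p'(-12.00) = -646.00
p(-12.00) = 2142.00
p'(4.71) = -215.88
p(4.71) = -393.21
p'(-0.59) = 10.53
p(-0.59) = 2.10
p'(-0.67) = 11.37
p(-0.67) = 1.22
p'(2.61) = -85.85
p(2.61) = -85.65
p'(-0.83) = 12.81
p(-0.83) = -0.72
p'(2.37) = -74.36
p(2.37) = -66.44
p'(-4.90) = -53.86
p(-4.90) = 15.41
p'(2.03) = -59.27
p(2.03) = -43.76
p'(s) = -6*s^2 - 18*s + 2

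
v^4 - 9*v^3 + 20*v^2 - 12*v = v*(v - 6)*(v - 2)*(v - 1)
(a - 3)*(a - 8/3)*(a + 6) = a^3 + a^2/3 - 26*a + 48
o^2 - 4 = (o - 2)*(o + 2)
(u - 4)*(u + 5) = u^2 + u - 20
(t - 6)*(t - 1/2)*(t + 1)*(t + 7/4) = t^4 - 15*t^3/4 - 105*t^2/8 - 25*t/8 + 21/4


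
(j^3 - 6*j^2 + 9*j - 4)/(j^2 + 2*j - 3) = (j^2 - 5*j + 4)/(j + 3)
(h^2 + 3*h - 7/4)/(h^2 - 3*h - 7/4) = (-4*h^2 - 12*h + 7)/(-4*h^2 + 12*h + 7)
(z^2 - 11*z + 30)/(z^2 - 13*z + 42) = (z - 5)/(z - 7)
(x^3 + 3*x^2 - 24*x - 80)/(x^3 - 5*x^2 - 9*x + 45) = (x^2 + 8*x + 16)/(x^2 - 9)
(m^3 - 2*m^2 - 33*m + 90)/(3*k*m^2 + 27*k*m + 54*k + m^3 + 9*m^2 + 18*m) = (m^2 - 8*m + 15)/(3*k*m + 9*k + m^2 + 3*m)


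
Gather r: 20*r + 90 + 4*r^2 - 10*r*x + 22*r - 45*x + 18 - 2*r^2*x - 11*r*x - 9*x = r^2*(4 - 2*x) + r*(42 - 21*x) - 54*x + 108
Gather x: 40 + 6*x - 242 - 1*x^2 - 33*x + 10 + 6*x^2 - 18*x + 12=5*x^2 - 45*x - 180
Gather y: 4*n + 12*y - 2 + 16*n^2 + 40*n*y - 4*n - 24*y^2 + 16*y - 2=16*n^2 - 24*y^2 + y*(40*n + 28) - 4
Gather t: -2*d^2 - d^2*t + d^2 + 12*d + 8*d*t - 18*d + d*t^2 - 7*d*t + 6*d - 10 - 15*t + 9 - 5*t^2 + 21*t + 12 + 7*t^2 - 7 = -d^2 + t^2*(d + 2) + t*(-d^2 + d + 6) + 4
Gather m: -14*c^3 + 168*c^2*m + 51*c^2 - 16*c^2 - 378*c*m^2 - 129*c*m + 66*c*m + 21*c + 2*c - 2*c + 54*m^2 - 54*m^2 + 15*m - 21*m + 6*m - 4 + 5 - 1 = -14*c^3 + 35*c^2 - 378*c*m^2 + 21*c + m*(168*c^2 - 63*c)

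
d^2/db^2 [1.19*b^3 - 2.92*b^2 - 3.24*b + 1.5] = 7.14*b - 5.84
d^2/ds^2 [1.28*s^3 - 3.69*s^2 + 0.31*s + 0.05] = 7.68*s - 7.38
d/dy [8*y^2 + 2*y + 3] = 16*y + 2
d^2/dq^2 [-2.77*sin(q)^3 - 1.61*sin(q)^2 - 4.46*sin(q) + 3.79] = 6.5375*sin(q) - 6.2325*sin(3*q) - 3.22*cos(2*q)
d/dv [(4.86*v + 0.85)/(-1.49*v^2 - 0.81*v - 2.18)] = (7.2414*v^2 + 2.533*v - 9.9063)/(2.2201*v^4 + 2.4138*v^3 + 7.1525*v^2 + 3.5316*v + 4.7524)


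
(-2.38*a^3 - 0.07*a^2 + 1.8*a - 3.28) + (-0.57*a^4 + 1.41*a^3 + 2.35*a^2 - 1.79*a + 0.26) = -0.57*a^4 - 0.97*a^3 + 2.28*a^2 + 0.01*a - 3.02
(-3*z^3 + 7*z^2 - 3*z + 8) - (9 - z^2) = -3*z^3 + 8*z^2 - 3*z - 1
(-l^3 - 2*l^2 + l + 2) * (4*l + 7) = -4*l^4 - 15*l^3 - 10*l^2 + 15*l + 14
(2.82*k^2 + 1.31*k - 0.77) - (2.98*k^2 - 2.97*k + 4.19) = -0.16*k^2 + 4.28*k - 4.96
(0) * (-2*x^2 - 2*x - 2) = 0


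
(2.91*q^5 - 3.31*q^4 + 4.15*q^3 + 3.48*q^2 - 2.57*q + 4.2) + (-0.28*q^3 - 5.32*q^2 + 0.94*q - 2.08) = 2.91*q^5 - 3.31*q^4 + 3.87*q^3 - 1.84*q^2 - 1.63*q + 2.12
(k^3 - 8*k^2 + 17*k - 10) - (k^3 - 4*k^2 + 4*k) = -4*k^2 + 13*k - 10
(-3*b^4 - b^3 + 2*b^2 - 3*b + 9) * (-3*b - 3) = 9*b^5 + 12*b^4 - 3*b^3 + 3*b^2 - 18*b - 27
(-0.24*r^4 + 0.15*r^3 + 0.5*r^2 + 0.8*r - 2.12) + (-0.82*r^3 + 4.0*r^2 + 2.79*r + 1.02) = -0.24*r^4 - 0.67*r^3 + 4.5*r^2 + 3.59*r - 1.1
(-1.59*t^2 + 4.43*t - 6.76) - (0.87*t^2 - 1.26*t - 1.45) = -2.46*t^2 + 5.69*t - 5.31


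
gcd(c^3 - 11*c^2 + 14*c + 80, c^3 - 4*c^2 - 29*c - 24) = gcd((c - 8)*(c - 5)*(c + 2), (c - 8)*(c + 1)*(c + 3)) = c - 8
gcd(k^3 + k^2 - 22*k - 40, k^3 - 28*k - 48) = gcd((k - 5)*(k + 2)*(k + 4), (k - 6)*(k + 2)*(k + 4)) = k^2 + 6*k + 8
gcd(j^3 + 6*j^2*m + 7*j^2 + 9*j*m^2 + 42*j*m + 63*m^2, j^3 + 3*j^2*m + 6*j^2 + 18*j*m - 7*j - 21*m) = j^2 + 3*j*m + 7*j + 21*m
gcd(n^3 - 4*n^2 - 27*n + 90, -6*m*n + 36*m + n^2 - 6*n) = n - 6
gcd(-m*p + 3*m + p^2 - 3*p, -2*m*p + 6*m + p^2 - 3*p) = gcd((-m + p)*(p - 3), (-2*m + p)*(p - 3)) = p - 3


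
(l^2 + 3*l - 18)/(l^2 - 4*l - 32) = (-l^2 - 3*l + 18)/(-l^2 + 4*l + 32)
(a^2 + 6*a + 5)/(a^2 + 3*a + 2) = (a + 5)/(a + 2)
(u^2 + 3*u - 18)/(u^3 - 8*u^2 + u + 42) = (u + 6)/(u^2 - 5*u - 14)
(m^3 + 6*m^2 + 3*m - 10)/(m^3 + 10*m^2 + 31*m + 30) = (m - 1)/(m + 3)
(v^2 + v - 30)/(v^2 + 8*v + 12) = (v - 5)/(v + 2)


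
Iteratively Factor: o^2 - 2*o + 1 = (o - 1)*(o - 1)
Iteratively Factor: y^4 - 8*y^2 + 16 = (y + 2)*(y^3 - 2*y^2 - 4*y + 8) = (y - 2)*(y + 2)*(y^2 - 4) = (y - 2)^2*(y + 2)*(y + 2)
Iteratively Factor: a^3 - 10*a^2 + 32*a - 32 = (a - 4)*(a^2 - 6*a + 8) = (a - 4)^2*(a - 2)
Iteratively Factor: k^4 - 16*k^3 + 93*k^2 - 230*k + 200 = (k - 5)*(k^3 - 11*k^2 + 38*k - 40) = (k - 5)^2*(k^2 - 6*k + 8) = (k - 5)^2*(k - 4)*(k - 2)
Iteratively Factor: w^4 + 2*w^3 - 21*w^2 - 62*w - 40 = (w + 4)*(w^3 - 2*w^2 - 13*w - 10) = (w + 1)*(w + 4)*(w^2 - 3*w - 10) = (w + 1)*(w + 2)*(w + 4)*(w - 5)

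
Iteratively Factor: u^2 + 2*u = (u)*(u + 2)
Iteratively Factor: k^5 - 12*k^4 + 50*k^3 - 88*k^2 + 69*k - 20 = (k - 5)*(k^4 - 7*k^3 + 15*k^2 - 13*k + 4) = (k - 5)*(k - 4)*(k^3 - 3*k^2 + 3*k - 1) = (k - 5)*(k - 4)*(k - 1)*(k^2 - 2*k + 1) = (k - 5)*(k - 4)*(k - 1)^2*(k - 1)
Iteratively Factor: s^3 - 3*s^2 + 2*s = (s - 1)*(s^2 - 2*s) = (s - 2)*(s - 1)*(s)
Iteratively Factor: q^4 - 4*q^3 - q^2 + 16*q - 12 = (q - 1)*(q^3 - 3*q^2 - 4*q + 12) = (q - 1)*(q + 2)*(q^2 - 5*q + 6) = (q - 3)*(q - 1)*(q + 2)*(q - 2)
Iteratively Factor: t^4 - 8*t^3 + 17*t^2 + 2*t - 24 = (t + 1)*(t^3 - 9*t^2 + 26*t - 24) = (t - 2)*(t + 1)*(t^2 - 7*t + 12) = (t - 4)*(t - 2)*(t + 1)*(t - 3)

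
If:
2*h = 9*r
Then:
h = 9*r/2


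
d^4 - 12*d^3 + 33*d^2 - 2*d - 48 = (d - 8)*(d - 3)*(d - 2)*(d + 1)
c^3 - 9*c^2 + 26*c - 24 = (c - 4)*(c - 3)*(c - 2)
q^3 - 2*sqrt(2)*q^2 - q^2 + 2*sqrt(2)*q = q*(q - 1)*(q - 2*sqrt(2))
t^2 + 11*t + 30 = (t + 5)*(t + 6)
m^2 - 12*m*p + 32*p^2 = (m - 8*p)*(m - 4*p)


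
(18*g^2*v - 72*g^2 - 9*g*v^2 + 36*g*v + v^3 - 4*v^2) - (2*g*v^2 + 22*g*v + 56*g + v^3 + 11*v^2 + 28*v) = 18*g^2*v - 72*g^2 - 11*g*v^2 + 14*g*v - 56*g - 15*v^2 - 28*v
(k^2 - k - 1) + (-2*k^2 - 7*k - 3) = -k^2 - 8*k - 4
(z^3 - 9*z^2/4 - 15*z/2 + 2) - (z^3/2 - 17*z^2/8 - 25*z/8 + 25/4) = z^3/2 - z^2/8 - 35*z/8 - 17/4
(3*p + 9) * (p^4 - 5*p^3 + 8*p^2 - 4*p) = 3*p^5 - 6*p^4 - 21*p^3 + 60*p^2 - 36*p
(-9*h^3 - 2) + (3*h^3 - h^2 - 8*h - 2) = -6*h^3 - h^2 - 8*h - 4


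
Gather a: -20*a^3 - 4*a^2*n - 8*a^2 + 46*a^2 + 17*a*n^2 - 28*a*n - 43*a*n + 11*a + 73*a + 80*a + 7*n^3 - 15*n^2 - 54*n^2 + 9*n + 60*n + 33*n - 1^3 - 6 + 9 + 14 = -20*a^3 + a^2*(38 - 4*n) + a*(17*n^2 - 71*n + 164) + 7*n^3 - 69*n^2 + 102*n + 16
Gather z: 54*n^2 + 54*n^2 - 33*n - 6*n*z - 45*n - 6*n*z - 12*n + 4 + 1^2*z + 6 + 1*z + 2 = 108*n^2 - 90*n + z*(2 - 12*n) + 12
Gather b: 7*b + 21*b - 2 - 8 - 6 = 28*b - 16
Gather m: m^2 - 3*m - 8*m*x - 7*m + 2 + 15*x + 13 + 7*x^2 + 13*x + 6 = m^2 + m*(-8*x - 10) + 7*x^2 + 28*x + 21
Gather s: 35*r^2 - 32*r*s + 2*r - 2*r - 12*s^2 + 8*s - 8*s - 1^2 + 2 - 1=35*r^2 - 32*r*s - 12*s^2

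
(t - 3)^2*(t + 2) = t^3 - 4*t^2 - 3*t + 18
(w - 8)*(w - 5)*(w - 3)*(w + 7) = w^4 - 9*w^3 - 33*w^2 + 433*w - 840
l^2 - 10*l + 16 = (l - 8)*(l - 2)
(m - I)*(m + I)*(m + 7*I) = m^3 + 7*I*m^2 + m + 7*I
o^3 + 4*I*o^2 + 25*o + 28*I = (o - 4*I)*(o + I)*(o + 7*I)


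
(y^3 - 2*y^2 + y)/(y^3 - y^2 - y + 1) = y/(y + 1)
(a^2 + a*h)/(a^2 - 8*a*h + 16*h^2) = a*(a + h)/(a^2 - 8*a*h + 16*h^2)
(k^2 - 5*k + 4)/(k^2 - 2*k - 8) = (k - 1)/(k + 2)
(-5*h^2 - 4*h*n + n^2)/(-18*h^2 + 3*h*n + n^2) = (-5*h^2 - 4*h*n + n^2)/(-18*h^2 + 3*h*n + n^2)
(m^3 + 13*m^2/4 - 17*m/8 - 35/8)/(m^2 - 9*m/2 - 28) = (4*m^2 - m - 5)/(4*(m - 8))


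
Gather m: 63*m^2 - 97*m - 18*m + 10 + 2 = 63*m^2 - 115*m + 12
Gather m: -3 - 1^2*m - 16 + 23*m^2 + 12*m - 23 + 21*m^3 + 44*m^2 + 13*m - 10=21*m^3 + 67*m^2 + 24*m - 52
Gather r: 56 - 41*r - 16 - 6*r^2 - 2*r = -6*r^2 - 43*r + 40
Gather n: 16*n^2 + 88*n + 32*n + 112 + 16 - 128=16*n^2 + 120*n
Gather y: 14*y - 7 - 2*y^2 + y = -2*y^2 + 15*y - 7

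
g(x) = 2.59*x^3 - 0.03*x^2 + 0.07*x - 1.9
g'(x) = 7.77*x^2 - 0.06*x + 0.07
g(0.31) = -1.80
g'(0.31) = 0.80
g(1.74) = 11.78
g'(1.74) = 23.49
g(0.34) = -1.78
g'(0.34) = 0.95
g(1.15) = 2.08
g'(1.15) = 10.28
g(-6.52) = -721.50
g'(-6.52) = 330.77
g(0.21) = -1.86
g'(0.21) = 0.40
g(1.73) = 11.54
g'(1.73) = 23.22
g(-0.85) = -3.57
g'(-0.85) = 5.73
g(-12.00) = -4482.58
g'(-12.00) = 1119.67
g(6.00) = 556.88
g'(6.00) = 279.43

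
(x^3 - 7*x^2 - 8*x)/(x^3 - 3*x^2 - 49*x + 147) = x*(x^2 - 7*x - 8)/(x^3 - 3*x^2 - 49*x + 147)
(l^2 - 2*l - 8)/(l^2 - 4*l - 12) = (l - 4)/(l - 6)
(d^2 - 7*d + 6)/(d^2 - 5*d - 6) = (d - 1)/(d + 1)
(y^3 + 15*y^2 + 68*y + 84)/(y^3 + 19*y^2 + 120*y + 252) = (y + 2)/(y + 6)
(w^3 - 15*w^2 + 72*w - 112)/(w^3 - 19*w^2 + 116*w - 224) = (w - 4)/(w - 8)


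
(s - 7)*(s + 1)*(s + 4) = s^3 - 2*s^2 - 31*s - 28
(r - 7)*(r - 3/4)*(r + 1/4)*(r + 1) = r^4 - 13*r^3/2 - 67*r^2/16 + 37*r/8 + 21/16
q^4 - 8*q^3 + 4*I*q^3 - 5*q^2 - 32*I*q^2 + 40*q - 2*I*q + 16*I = (q - 8)*(q + I)^2*(q + 2*I)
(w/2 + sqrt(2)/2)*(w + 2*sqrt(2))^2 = w^3/2 + 5*sqrt(2)*w^2/2 + 8*w + 4*sqrt(2)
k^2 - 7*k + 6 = (k - 6)*(k - 1)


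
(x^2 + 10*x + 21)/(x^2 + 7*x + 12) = (x + 7)/(x + 4)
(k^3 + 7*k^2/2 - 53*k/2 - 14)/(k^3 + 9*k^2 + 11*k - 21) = (k^2 - 7*k/2 - 2)/(k^2 + 2*k - 3)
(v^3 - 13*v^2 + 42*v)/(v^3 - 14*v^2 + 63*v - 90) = v*(v - 7)/(v^2 - 8*v + 15)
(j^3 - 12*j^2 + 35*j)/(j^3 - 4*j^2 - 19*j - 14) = j*(j - 5)/(j^2 + 3*j + 2)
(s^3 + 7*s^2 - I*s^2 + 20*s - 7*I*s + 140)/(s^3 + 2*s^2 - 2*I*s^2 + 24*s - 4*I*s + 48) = (s^2 + s*(7 - 5*I) - 35*I)/(s^2 + s*(2 - 6*I) - 12*I)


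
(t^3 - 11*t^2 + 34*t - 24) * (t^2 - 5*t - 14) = t^5 - 16*t^4 + 75*t^3 - 40*t^2 - 356*t + 336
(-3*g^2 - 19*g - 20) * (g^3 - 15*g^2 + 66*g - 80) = -3*g^5 + 26*g^4 + 67*g^3 - 714*g^2 + 200*g + 1600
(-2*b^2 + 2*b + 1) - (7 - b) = -2*b^2 + 3*b - 6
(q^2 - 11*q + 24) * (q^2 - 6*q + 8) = q^4 - 17*q^3 + 98*q^2 - 232*q + 192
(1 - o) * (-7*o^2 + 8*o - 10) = 7*o^3 - 15*o^2 + 18*o - 10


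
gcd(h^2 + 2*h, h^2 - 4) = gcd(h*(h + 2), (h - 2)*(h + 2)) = h + 2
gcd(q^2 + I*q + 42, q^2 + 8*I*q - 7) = q + 7*I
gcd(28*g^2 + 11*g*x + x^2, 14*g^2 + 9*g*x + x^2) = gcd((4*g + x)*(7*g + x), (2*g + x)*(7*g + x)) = 7*g + x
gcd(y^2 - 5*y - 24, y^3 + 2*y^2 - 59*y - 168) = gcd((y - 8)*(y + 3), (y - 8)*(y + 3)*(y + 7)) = y^2 - 5*y - 24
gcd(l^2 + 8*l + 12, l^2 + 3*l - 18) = l + 6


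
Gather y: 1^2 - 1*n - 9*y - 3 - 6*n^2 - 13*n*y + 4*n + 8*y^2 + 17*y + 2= -6*n^2 + 3*n + 8*y^2 + y*(8 - 13*n)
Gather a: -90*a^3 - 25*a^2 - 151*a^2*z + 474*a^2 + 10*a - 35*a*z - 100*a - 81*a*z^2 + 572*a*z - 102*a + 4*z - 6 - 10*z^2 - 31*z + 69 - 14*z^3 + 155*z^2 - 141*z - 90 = -90*a^3 + a^2*(449 - 151*z) + a*(-81*z^2 + 537*z - 192) - 14*z^3 + 145*z^2 - 168*z - 27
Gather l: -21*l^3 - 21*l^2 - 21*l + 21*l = -21*l^3 - 21*l^2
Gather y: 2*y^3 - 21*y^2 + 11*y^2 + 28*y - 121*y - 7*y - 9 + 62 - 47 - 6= 2*y^3 - 10*y^2 - 100*y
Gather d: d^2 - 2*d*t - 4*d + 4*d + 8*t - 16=d^2 - 2*d*t + 8*t - 16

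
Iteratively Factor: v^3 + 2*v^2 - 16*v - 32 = (v - 4)*(v^2 + 6*v + 8) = (v - 4)*(v + 4)*(v + 2)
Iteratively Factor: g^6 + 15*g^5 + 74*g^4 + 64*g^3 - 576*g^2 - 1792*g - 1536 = (g + 4)*(g^5 + 11*g^4 + 30*g^3 - 56*g^2 - 352*g - 384) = (g + 4)^2*(g^4 + 7*g^3 + 2*g^2 - 64*g - 96) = (g + 2)*(g + 4)^2*(g^3 + 5*g^2 - 8*g - 48) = (g + 2)*(g + 4)^3*(g^2 + g - 12) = (g - 3)*(g + 2)*(g + 4)^3*(g + 4)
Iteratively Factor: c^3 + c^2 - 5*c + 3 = (c - 1)*(c^2 + 2*c - 3) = (c - 1)^2*(c + 3)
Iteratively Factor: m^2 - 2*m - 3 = (m - 3)*(m + 1)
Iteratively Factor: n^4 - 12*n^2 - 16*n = (n - 4)*(n^3 + 4*n^2 + 4*n) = n*(n - 4)*(n^2 + 4*n + 4) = n*(n - 4)*(n + 2)*(n + 2)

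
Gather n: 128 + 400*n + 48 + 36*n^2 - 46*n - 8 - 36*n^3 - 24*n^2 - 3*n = -36*n^3 + 12*n^2 + 351*n + 168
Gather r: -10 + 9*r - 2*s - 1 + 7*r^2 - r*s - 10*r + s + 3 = 7*r^2 + r*(-s - 1) - s - 8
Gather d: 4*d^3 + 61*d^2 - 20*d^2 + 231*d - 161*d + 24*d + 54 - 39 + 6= 4*d^3 + 41*d^2 + 94*d + 21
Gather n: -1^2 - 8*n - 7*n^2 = -7*n^2 - 8*n - 1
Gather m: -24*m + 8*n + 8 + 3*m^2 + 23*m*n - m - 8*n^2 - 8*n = 3*m^2 + m*(23*n - 25) - 8*n^2 + 8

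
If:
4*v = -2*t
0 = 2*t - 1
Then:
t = 1/2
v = -1/4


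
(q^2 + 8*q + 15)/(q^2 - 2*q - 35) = (q + 3)/(q - 7)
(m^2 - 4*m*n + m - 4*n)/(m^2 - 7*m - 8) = (m - 4*n)/(m - 8)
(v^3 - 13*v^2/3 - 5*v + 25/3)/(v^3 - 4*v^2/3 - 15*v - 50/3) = (v - 1)/(v + 2)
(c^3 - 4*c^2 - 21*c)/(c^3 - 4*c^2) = (c^2 - 4*c - 21)/(c*(c - 4))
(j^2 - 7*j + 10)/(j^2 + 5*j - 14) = (j - 5)/(j + 7)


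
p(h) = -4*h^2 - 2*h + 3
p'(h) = -8*h - 2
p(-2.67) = -20.18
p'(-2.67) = 19.36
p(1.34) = -6.86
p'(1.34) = -12.72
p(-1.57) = -3.72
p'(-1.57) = 10.56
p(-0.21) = 3.24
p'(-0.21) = -0.32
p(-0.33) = 3.22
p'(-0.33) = 0.64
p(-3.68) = -43.81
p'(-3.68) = 27.44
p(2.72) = -32.03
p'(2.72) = -23.76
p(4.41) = -83.61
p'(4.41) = -37.28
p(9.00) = -339.00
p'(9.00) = -74.00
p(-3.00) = -27.00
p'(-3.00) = 22.00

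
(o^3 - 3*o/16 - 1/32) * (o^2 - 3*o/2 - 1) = o^5 - 3*o^4/2 - 19*o^3/16 + o^2/4 + 15*o/64 + 1/32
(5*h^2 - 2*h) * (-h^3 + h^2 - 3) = -5*h^5 + 7*h^4 - 2*h^3 - 15*h^2 + 6*h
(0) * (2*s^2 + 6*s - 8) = 0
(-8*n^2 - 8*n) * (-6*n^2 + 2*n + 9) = 48*n^4 + 32*n^3 - 88*n^2 - 72*n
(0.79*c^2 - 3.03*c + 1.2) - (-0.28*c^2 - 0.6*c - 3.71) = 1.07*c^2 - 2.43*c + 4.91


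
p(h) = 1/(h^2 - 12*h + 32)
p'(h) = (12 - 2*h)/(h^2 - 12*h + 32)^2 = 2*(6 - h)/(h^2 - 12*h + 32)^2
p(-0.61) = 0.03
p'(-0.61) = 0.01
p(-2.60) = 0.01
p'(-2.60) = 0.00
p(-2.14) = 0.02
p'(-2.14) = 0.00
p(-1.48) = 0.02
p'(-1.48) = 0.01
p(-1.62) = 0.02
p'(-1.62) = 0.01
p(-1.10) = 0.02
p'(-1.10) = 0.01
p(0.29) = 0.03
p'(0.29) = 0.01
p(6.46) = -0.26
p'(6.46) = -0.06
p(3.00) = 0.20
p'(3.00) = 0.24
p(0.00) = 0.03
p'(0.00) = 0.01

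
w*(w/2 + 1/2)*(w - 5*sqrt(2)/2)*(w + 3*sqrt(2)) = w^4/2 + sqrt(2)*w^3/4 + w^3/2 - 15*w^2/2 + sqrt(2)*w^2/4 - 15*w/2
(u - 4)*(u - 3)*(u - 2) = u^3 - 9*u^2 + 26*u - 24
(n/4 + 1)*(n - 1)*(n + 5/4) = n^3/4 + 17*n^2/16 - n/16 - 5/4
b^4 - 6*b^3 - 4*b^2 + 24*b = b*(b - 6)*(b - 2)*(b + 2)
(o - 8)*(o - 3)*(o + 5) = o^3 - 6*o^2 - 31*o + 120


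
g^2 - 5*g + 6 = (g - 3)*(g - 2)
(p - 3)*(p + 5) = p^2 + 2*p - 15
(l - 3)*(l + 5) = l^2 + 2*l - 15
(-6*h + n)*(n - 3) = -6*h*n + 18*h + n^2 - 3*n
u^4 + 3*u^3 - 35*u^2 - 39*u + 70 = (u - 5)*(u - 1)*(u + 2)*(u + 7)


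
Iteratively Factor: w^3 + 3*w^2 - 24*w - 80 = (w + 4)*(w^2 - w - 20) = (w + 4)^2*(w - 5)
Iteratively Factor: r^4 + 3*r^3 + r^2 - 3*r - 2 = (r - 1)*(r^3 + 4*r^2 + 5*r + 2) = (r - 1)*(r + 1)*(r^2 + 3*r + 2) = (r - 1)*(r + 1)*(r + 2)*(r + 1)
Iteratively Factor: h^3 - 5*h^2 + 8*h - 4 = (h - 2)*(h^2 - 3*h + 2) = (h - 2)*(h - 1)*(h - 2)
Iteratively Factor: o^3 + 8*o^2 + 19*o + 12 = (o + 4)*(o^2 + 4*o + 3) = (o + 3)*(o + 4)*(o + 1)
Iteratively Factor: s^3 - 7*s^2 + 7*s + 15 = (s - 3)*(s^2 - 4*s - 5) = (s - 5)*(s - 3)*(s + 1)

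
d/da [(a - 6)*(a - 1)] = 2*a - 7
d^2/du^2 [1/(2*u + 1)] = 8/(2*u + 1)^3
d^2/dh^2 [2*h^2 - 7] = 4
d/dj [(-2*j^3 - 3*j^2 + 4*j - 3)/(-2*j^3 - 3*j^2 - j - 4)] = (20*j^3 + 21*j^2 + 6*j - 19)/(4*j^6 + 12*j^5 + 13*j^4 + 22*j^3 + 25*j^2 + 8*j + 16)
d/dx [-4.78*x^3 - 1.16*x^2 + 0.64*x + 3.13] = -14.34*x^2 - 2.32*x + 0.64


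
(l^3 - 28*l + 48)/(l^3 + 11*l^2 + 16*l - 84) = (l - 4)/(l + 7)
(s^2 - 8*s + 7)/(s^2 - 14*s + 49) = (s - 1)/(s - 7)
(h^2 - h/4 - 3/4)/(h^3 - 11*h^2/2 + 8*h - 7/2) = (4*h + 3)/(2*(2*h^2 - 9*h + 7))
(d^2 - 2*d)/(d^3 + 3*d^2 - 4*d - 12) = d/(d^2 + 5*d + 6)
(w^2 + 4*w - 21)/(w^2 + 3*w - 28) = (w - 3)/(w - 4)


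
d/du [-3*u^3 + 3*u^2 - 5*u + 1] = -9*u^2 + 6*u - 5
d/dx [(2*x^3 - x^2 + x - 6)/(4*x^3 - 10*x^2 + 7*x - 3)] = (-16*x^4 + 20*x^3 + 57*x^2 - 114*x + 39)/(16*x^6 - 80*x^5 + 156*x^4 - 164*x^3 + 109*x^2 - 42*x + 9)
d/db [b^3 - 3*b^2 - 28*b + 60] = 3*b^2 - 6*b - 28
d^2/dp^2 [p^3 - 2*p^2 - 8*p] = 6*p - 4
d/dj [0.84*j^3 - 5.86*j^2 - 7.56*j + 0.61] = 2.52*j^2 - 11.72*j - 7.56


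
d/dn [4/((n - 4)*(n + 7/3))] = 12*(5 - 6*n)/(9*n^4 - 30*n^3 - 143*n^2 + 280*n + 784)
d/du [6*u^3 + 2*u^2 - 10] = 2*u*(9*u + 2)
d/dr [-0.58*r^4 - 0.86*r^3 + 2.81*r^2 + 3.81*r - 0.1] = -2.32*r^3 - 2.58*r^2 + 5.62*r + 3.81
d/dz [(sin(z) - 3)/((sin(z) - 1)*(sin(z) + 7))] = (6*sin(z) + cos(z)^2 + 10)*cos(z)/((sin(z) - 1)^2*(sin(z) + 7)^2)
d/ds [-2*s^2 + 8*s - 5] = 8 - 4*s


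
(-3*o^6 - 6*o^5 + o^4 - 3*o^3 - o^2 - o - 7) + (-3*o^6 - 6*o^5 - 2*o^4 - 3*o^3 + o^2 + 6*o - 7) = -6*o^6 - 12*o^5 - o^4 - 6*o^3 + 5*o - 14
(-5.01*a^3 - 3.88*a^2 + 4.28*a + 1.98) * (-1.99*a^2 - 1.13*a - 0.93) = 9.9699*a^5 + 13.3825*a^4 + 0.526499999999999*a^3 - 5.1682*a^2 - 6.2178*a - 1.8414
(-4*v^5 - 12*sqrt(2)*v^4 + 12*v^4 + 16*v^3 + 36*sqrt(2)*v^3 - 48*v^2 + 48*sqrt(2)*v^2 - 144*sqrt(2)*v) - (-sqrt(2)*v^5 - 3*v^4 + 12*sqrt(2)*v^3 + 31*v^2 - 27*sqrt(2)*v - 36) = -4*v^5 + sqrt(2)*v^5 - 12*sqrt(2)*v^4 + 15*v^4 + 16*v^3 + 24*sqrt(2)*v^3 - 79*v^2 + 48*sqrt(2)*v^2 - 117*sqrt(2)*v + 36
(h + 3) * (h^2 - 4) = h^3 + 3*h^2 - 4*h - 12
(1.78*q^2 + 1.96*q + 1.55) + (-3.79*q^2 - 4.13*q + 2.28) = -2.01*q^2 - 2.17*q + 3.83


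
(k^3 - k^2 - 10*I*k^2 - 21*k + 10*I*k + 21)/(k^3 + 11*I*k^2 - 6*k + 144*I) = (k^2 - k*(1 + 7*I) + 7*I)/(k^2 + 14*I*k - 48)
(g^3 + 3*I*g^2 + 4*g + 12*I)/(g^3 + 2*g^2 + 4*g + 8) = (g + 3*I)/(g + 2)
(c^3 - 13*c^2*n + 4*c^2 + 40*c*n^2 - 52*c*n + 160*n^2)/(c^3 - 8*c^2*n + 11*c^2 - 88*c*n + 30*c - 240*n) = (c^2 - 5*c*n + 4*c - 20*n)/(c^2 + 11*c + 30)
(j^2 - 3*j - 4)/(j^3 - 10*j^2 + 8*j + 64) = (j + 1)/(j^2 - 6*j - 16)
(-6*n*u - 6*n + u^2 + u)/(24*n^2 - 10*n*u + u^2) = (u + 1)/(-4*n + u)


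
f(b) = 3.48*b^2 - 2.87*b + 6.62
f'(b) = 6.96*b - 2.87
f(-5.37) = 122.38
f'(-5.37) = -40.25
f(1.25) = 8.47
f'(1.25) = 5.83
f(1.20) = 8.19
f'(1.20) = 5.48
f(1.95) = 14.26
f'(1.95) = 10.70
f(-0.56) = 9.32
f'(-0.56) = -6.77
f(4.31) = 58.90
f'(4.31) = 27.13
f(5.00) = 79.27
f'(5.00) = 31.93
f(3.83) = 46.68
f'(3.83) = 23.79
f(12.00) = 473.30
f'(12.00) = 80.65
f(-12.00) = 542.18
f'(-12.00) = -86.39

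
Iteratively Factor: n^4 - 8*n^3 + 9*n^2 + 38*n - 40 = (n - 1)*(n^3 - 7*n^2 + 2*n + 40) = (n - 5)*(n - 1)*(n^2 - 2*n - 8) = (n - 5)*(n - 1)*(n + 2)*(n - 4)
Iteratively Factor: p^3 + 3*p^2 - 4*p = (p + 4)*(p^2 - p) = p*(p + 4)*(p - 1)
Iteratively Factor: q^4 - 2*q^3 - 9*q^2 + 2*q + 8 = (q - 4)*(q^3 + 2*q^2 - q - 2) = (q - 4)*(q - 1)*(q^2 + 3*q + 2) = (q - 4)*(q - 1)*(q + 1)*(q + 2)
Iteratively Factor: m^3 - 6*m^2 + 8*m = (m - 2)*(m^2 - 4*m) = m*(m - 2)*(m - 4)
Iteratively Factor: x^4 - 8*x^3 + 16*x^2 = (x)*(x^3 - 8*x^2 + 16*x) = x*(x - 4)*(x^2 - 4*x) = x^2*(x - 4)*(x - 4)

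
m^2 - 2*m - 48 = (m - 8)*(m + 6)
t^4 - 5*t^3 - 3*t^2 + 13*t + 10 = (t - 5)*(t - 2)*(t + 1)^2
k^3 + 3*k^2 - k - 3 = (k - 1)*(k + 1)*(k + 3)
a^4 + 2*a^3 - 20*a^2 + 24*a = a*(a - 2)^2*(a + 6)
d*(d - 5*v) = d^2 - 5*d*v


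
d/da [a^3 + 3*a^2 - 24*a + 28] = 3*a^2 + 6*a - 24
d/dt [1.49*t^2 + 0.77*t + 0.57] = 2.98*t + 0.77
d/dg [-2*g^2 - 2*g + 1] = -4*g - 2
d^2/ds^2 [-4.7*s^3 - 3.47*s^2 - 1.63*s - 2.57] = -28.2*s - 6.94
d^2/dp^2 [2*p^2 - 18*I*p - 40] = 4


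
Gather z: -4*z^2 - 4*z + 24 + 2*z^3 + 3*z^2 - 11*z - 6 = 2*z^3 - z^2 - 15*z + 18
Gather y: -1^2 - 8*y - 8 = -8*y - 9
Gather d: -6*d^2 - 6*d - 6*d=-6*d^2 - 12*d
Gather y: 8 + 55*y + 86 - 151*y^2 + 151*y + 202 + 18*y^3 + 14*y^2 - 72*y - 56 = 18*y^3 - 137*y^2 + 134*y + 240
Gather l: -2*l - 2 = -2*l - 2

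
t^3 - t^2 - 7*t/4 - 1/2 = (t - 2)*(t + 1/2)^2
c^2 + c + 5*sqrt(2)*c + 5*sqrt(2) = (c + 1)*(c + 5*sqrt(2))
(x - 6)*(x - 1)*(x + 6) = x^3 - x^2 - 36*x + 36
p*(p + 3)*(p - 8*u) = p^3 - 8*p^2*u + 3*p^2 - 24*p*u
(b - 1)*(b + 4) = b^2 + 3*b - 4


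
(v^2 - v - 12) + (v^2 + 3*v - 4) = 2*v^2 + 2*v - 16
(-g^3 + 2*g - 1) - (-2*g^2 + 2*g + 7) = -g^3 + 2*g^2 - 8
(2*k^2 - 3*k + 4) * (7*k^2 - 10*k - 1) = 14*k^4 - 41*k^3 + 56*k^2 - 37*k - 4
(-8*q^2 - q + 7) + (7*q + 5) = -8*q^2 + 6*q + 12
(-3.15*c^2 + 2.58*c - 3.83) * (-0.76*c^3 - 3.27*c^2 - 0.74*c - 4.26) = 2.394*c^5 + 8.3397*c^4 - 3.1948*c^3 + 24.0339*c^2 - 8.1566*c + 16.3158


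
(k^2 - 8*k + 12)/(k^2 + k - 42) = (k - 2)/(k + 7)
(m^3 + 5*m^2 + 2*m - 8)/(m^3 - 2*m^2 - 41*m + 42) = (m^2 + 6*m + 8)/(m^2 - m - 42)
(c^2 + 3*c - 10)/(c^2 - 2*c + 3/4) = 4*(c^2 + 3*c - 10)/(4*c^2 - 8*c + 3)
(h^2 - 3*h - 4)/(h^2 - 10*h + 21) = (h^2 - 3*h - 4)/(h^2 - 10*h + 21)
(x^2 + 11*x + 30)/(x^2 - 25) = (x + 6)/(x - 5)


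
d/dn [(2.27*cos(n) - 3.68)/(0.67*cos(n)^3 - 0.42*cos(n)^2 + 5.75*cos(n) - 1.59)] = (3.0418*cos(n)^3 - 8.3502*cos(n)^2 + 3.0912*cos(n) - 17.5507)*sin(n)/(0.4489*cos(n)^6 - 0.5628*cos(n)^5 + 7.8814*cos(n)^4 - 6.9606*cos(n)^3 + 34.3981*cos(n)^2 - 18.285*cos(n) + 2.5281)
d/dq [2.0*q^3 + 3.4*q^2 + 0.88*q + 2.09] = 6.0*q^2 + 6.8*q + 0.88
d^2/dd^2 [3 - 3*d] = 0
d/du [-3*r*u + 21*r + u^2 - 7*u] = -3*r + 2*u - 7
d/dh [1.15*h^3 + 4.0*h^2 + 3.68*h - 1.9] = 3.45*h^2 + 8.0*h + 3.68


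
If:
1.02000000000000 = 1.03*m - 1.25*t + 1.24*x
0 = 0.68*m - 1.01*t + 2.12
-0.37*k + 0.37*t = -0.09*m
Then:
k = 19.82335146497 - 6.03172799704592*x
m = 19.3389385181293 - 6.58118759852864*x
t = 15.1192853389385 - 4.4308985811876*x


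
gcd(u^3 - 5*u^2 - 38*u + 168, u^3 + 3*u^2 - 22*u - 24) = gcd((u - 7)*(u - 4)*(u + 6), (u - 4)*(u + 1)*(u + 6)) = u^2 + 2*u - 24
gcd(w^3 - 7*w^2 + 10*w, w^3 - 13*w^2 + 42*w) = w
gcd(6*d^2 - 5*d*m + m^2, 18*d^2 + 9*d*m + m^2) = 1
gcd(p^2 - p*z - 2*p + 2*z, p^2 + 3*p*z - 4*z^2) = -p + z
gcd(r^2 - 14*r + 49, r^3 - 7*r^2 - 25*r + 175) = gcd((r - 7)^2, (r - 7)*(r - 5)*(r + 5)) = r - 7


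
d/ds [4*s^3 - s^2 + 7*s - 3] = 12*s^2 - 2*s + 7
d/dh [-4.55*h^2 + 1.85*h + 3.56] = 1.85 - 9.1*h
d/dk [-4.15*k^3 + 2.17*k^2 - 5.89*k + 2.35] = -12.45*k^2 + 4.34*k - 5.89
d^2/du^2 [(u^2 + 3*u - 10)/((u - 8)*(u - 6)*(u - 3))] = 2*(u^6 + 9*u^5 - 483*u^4 + 4495*u^3 - 16122*u^2 + 19548*u + 3096)/(u^9 - 51*u^8 + 1137*u^7 - 14525*u^6 + 117018*u^5 - 615708*u^4 + 2113128*u^3 - 4556736*u^2 + 5598720*u - 2985984)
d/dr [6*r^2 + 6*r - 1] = 12*r + 6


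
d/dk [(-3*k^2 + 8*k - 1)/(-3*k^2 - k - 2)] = (27*k^2 + 6*k - 17)/(9*k^4 + 6*k^3 + 13*k^2 + 4*k + 4)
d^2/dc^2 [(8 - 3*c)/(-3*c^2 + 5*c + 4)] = 2*(3*(13 - 9*c)*(-3*c^2 + 5*c + 4) - (3*c - 8)*(6*c - 5)^2)/(-3*c^2 + 5*c + 4)^3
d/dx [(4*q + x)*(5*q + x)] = 9*q + 2*x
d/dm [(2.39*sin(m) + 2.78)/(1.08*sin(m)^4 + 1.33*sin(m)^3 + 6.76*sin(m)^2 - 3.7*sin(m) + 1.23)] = (-7.7436*sin(m)^4 - 18.367*sin(m)^3 - 27.2486*sin(m)^2 - 37.5856*sin(m) + 13.2257)*cos(m)/(1.1664*sin(m)^8 + 2.8728*sin(m)^7 + 16.3705*sin(m)^6 + 9.9896*sin(m)^5 + 38.5124*sin(m)^4 - 46.7522*sin(m)^3 + 30.3196*sin(m)^2 - 9.102*sin(m) + 1.5129)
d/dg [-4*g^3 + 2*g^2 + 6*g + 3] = -12*g^2 + 4*g + 6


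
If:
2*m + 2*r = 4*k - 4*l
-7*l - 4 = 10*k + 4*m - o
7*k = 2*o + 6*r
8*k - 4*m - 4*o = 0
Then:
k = -4*r/51 - 16/51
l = -109*r/51 - 28/51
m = 53*r/17 + 8/17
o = -167*r/51 - 56/51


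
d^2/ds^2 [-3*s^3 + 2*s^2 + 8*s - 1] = 4 - 18*s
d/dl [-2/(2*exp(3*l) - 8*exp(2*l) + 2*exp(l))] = (3*exp(2*l) - 8*exp(l) + 1)*exp(-l)/(exp(2*l) - 4*exp(l) + 1)^2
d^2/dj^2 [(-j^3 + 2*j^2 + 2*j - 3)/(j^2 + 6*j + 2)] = 2*(-44*j^3 - 57*j^2 - 78*j - 118)/(j^6 + 18*j^5 + 114*j^4 + 288*j^3 + 228*j^2 + 72*j + 8)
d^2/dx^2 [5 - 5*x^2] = -10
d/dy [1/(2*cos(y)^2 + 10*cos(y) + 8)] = (2*cos(y) + 5)*sin(y)/(2*(cos(y)^2 + 5*cos(y) + 4)^2)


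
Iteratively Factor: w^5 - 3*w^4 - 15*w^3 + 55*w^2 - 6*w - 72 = (w - 2)*(w^4 - w^3 - 17*w^2 + 21*w + 36) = (w - 3)*(w - 2)*(w^3 + 2*w^2 - 11*w - 12) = (w - 3)*(w - 2)*(w + 4)*(w^2 - 2*w - 3) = (w - 3)^2*(w - 2)*(w + 4)*(w + 1)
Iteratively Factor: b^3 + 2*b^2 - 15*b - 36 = (b + 3)*(b^2 - b - 12) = (b + 3)^2*(b - 4)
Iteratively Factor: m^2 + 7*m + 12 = (m + 3)*(m + 4)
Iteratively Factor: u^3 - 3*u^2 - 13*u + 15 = (u - 1)*(u^2 - 2*u - 15) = (u - 1)*(u + 3)*(u - 5)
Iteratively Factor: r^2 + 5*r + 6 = (r + 2)*(r + 3)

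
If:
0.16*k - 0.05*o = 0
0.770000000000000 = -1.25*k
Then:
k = -0.62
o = -1.97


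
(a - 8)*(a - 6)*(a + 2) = a^3 - 12*a^2 + 20*a + 96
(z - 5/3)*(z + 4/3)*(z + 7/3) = z^3 + 2*z^2 - 3*z - 140/27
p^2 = p^2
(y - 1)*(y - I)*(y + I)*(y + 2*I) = y^4 - y^3 + 2*I*y^3 + y^2 - 2*I*y^2 - y + 2*I*y - 2*I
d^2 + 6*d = d*(d + 6)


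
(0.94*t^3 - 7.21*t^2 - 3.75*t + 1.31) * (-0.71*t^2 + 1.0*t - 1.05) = -0.6674*t^5 + 6.0591*t^4 - 5.5345*t^3 + 2.8904*t^2 + 5.2475*t - 1.3755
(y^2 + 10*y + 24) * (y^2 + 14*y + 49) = y^4 + 24*y^3 + 213*y^2 + 826*y + 1176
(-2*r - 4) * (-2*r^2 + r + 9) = 4*r^3 + 6*r^2 - 22*r - 36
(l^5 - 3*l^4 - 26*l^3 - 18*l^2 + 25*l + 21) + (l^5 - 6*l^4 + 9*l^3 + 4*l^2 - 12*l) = 2*l^5 - 9*l^4 - 17*l^3 - 14*l^2 + 13*l + 21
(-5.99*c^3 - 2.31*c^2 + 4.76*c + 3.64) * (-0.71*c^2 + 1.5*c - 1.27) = 4.2529*c^5 - 7.3449*c^4 + 0.762700000000001*c^3 + 7.4893*c^2 - 0.585199999999999*c - 4.6228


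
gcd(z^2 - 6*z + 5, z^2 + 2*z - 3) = z - 1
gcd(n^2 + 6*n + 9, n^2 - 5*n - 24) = n + 3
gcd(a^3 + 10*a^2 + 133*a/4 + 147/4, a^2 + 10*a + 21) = a + 3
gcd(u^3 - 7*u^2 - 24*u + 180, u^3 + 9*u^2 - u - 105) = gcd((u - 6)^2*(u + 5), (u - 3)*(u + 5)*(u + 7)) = u + 5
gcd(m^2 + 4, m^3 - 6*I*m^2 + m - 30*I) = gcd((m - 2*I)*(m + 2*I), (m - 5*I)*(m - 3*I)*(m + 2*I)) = m + 2*I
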